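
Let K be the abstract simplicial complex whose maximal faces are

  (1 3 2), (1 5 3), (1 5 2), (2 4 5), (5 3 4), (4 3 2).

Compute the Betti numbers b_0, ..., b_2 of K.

b_0 = 1, b_1 = 0, b_2 = 1.

We work with the vertex ordering 1 < 2 < 3 < 4 < 5. The simplices of K, each written with vertices in increasing order, are:

  0-simplices (5): [1], [2], [3], [4], [5]
  1-simplices (9): [1,2], [1,3], [1,5], [2,3], [2,4], [2,5], [3,4], [3,5], [4,5]
  2-simplices (6): [1,2,3], [1,2,5], [1,3,5], [2,3,4], [2,4,5], [3,4,5]

Hence C_0 ≅ Z^5, C_1 ≅ Z^9, C_2 ≅ Z^6.

Boundary ∂_1: C_1 → C_0 is given by ∂[p,q] = [q] − [p].
This gives a 5×9 integer matrix of rank 4; reducing to Smith normal form yields diagonal entries (1,1,1,1).

Boundary ∂_2: C_2 → C_1 acts by ∂[p,q,r] = [q,r] − [p,r] + [p,q]. For instance
  ∂[2,3,4] = [3,4] − [2,4] + [2,3],
  ∂[1,2,3] = [2,3] − [1,3] + [1,2].
The resulting 9×6 matrix has rank 5, and its Smith normal form has invariant factors (1,1,1,1,1).

Computing H_k = (kernel of ∂_k) / (image of ∂_{k+1}):

  H_0: rank C_0 − rank ∂_1 = 5 − 4 = 1, and the invariant factors of ∂_1 are all 1, so H_0 = Z.
  H_1: rank ker ∂_1 − rank ∂_2 = (9 − 4) − 5 = 0, and the invariant factors of ∂_2 are all 1, so H_1 = 0.
  H_2: rank ker ∂_2 − rank ∂_3 = (6 − 5) − 0 = 1, and there is no ∂_3, so H_2 = Z.

Hence the Betti numbers are b_0 = 1, b_1 = 0, b_2 = 1.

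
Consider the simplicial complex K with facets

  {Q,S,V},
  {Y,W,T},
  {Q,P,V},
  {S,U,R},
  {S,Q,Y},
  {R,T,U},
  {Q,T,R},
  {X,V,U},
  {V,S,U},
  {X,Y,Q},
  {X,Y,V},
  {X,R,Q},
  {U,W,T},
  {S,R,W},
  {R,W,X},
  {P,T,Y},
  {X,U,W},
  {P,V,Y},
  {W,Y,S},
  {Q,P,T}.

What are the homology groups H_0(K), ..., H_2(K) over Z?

H_0 ≅ Z,  H_1 ≅ Z ⊕ Z/2Z,  H_2 = 0.

Fix the vertex order P < Q < R < S < T < U < V < W < X < Y and write every simplex with vertices in increasing order. Then dim K = 2 and the simplices of K are:

  0-simplices (10): P, Q, R, S, T, U, V, W, X, Y
  1-simplices (30): PQ, PT, PV, PY, QR, QS, QT, QV, QX, QY, RS, RT, RU, RW, RX, SU, SV, SW, SY, TU, TW, TY, UV, UW, UX, VX, VY, WX, WY, XY
  2-simplices (20): PQT, PQV, PTY, PVY, QRT, QRX, QSV, QSY, QXY, RSU, RSW, RTU, RWX, SUV, SWY, TUW, TWY, UVX, UWX, VXY

Hence C_0 ≅ Z^10, C_1 ≅ Z^30, C_2 ≅ Z^20.

∂_1: C_1 → C_0 is given by ∂[p,q] = [q] − [p].
The 10×30 boundary matrix has rank 9 and Smith normal form diag(1,1,1,1,1,1,1,1,1).

∂_2: C_2 → C_1 sends each 2-simplex [p,q,r] to [q,r] − [p,r] + [p,q]. For instance
  ∂SUV = UV − SV + SU,
  ∂QSY = SY − QY + QS.
The 30×20 boundary matrix has rank 20 and Smith normal form diag(1,1,1,1,1,1,1,1,1,1,1,1,1,1,1,1,1,1,1,2).

Now H_k = ker ∂_k / im ∂_{k+1}, so:

  H_0: rank C_0 − rank ∂_1 = 10 − 9 = 1, and the invariant factors of ∂_1 are all 1, so H_0 ≅ Z.
  H_1: rank ker ∂_1 − rank ∂_2 = (30 − 9) − 20 = 1, and ∂_2 has invariant factor 2 > 1, so H_1 ≅ Z ⊕ Z/2Z.
  H_2: rank ker ∂_2 − rank ∂_3 = (20 − 20) − 0 = 0, and there is no ∂_3, so H_2 ≅ 0.

(K is a triangulation of the Klein bottle.)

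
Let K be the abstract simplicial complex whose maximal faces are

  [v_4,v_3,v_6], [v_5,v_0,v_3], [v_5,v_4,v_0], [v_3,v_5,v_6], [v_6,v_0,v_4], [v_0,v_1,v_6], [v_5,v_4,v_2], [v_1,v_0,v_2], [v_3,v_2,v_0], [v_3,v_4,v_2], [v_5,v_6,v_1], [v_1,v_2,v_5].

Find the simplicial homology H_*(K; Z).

Order the vertices as v_0 < v_1 < v_2 < v_3 < v_4 < v_5 < v_6. Listing each simplex with vertices in this order, K has dimension 2 with simplices:

  0-simplices (7): [v_0], [v_1], [v_2], [v_3], [v_4], [v_5], [v_6]
  1-simplices (18): (18 of them)
  2-simplices (12): (12 of them)

so the chain groups are C_0 ≅ Z^7, C_1 ≅ Z^18, C_2 ≅ Z^12.

∂_1: C_1 → C_0 sends each edge [p,q] (with p < q) to q − p.
The 7×18 boundary matrix has rank 6 and Smith normal form diag(1,1,1,1,1,1).

The boundary map ∂_2: C_2 → C_1 acts by ∂[p,q,r] = [q,r] − [p,r] + [p,q]. For instance
  ∂[v_3,v_4,v_6] = [v_4,v_6] − [v_3,v_6] + [v_3,v_4],
  ∂[v_0,v_2,v_3] = [v_2,v_3] − [v_0,v_3] + [v_0,v_2].
As a 18×12 matrix over Z this has rank 12, with invariant factors (1,1,1,1,1,1,1,1,1,1,1,2).

Reading off H_k = ker ∂_k / im ∂_{k+1}:

  H_0: rank C_0 − rank ∂_1 = 7 − 6 = 1, and the invariant factors of ∂_1 are all 1, so H_0 = Z.
  H_1: rank ker ∂_1 − rank ∂_2 = (18 − 6) − 12 = 0, and ∂_2 has invariant factor 2 > 1, so H_1 = Z_2.
  H_2: rank ker ∂_2 − rank ∂_3 = (12 − 12) − 0 = 0, and there is no ∂_3, so H_2 = 0.

H_0 ≅ Z,  H_1 ≅ Z_2,  H_2 = 0.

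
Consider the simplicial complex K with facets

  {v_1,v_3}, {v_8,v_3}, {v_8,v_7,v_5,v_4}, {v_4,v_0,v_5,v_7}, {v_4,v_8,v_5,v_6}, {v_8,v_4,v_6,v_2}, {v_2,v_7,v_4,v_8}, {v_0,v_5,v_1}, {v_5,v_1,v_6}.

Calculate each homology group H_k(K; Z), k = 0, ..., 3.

H_0 = Z,  H_1 = Z,  H_2 = 0,  H_3 = 0.

Order the vertices as v_0 < v_1 < v_2 < v_3 < v_4 < v_5 < v_6 < v_7 < v_8. Listing each simplex with vertices in this order, K has dimension 3 with simplices:

  0-simplices (9): [v_0], [v_1], [v_2], [v_3], [v_4], [v_5], [v_6], [v_7], [v_8]
  1-simplices (21): (21 of them)
  2-simplices (17): (17 of them)
  3-simplices (5): [v_0,v_4,v_5,v_7], [v_2,v_4,v_6,v_8], [v_2,v_4,v_7,v_8], [v_4,v_5,v_6,v_8], [v_4,v_5,v_7,v_8]

Hence C_0 ≅ Z^9, C_1 ≅ Z^21, C_2 ≅ Z^17, C_3 ≅ Z^5.

The boundary map ∂_1: C_1 → C_0 maps an edge to its endpoints' difference, ∂[p,q] = q − p.
As a 9×21 matrix over Z this has rank 8, with invariant factors (1,1,1,1,1,1,1,1).

∂_2: C_2 → C_1 maps a triangle to the signed sum of its edges. For instance
  ∂[v_2,v_4,v_7] = [v_4,v_7] − [v_2,v_7] + [v_2,v_4],
  ∂[v_2,v_7,v_8] = [v_7,v_8] − [v_2,v_8] + [v_2,v_7].
This gives a 21×17 integer matrix of rank 12; reducing to Smith normal form yields diagonal entries (1,1,1,1,1,1,1,1,1,1,1,1).

The boundary map ∂_3: C_3 → C_2 sends each 3-simplex σ to the alternating sum Σ_i (−1)^i (σ with its i-th vertex removed). For instance
  ∂[v_0,v_4,v_5,v_7] = [v_4,v_5,v_7] − [v_0,v_5,v_7] + [v_0,v_4,v_7] − [v_0,v_4,v_5],
  ∂[v_4,v_5,v_6,v_8] = [v_5,v_6,v_8] − [v_4,v_6,v_8] + [v_4,v_5,v_8] − [v_4,v_5,v_6].
The resulting 17×5 matrix has rank 5, and its Smith normal form has invariant factors (1,1,1,1,1).

Reading off H_k = ker ∂_k / im ∂_{k+1}:

  H_0: rank C_0 − rank ∂_1 = 9 − 8 = 1, and the invariant factors of ∂_1 are all 1, so H_0 = Z.
  H_1: rank ker ∂_1 − rank ∂_2 = (21 − 8) − 12 = 1, and the invariant factors of ∂_2 are all 1, so H_1 = Z.
  H_2: rank ker ∂_2 − rank ∂_3 = (17 − 12) − 5 = 0, and the invariant factors of ∂_3 are all 1, so H_2 = 0.
  H_3: rank ker ∂_3 − rank ∂_4 = (5 − 5) − 0 = 0, and there is no ∂_4, so H_3 = 0.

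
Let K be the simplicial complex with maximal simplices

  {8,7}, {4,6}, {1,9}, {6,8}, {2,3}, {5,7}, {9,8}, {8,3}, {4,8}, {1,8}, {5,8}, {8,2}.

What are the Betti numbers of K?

b_0 = 1, b_1 = 4.

Order the vertices as 1 < 2 < 3 < 4 < 5 < 6 < 7 < 8 < 9. Listing each simplex with vertices in this order, K has dimension 1 with simplices:

  0-simplices (9): [1], [2], [3], [4], [5], [6], [7], [8], [9]
  1-simplices (12): [1,8], [1,9], [2,3], [2,8], [3,8], [4,6], [4,8], [5,7], [5,8], [6,8], [7,8], [8,9]

giving chain groups C_0 ≅ Z^9, C_1 ≅ Z^12.

Boundary ∂_1: C_1 → C_0 is given by ∂[p,q] = [q] − [p]. For instance
  ∂[8,9] = [9] − [8].
The resulting 9×12 matrix has rank 8, and its Smith normal form has invariant factors (1,1,1,1,1,1,1,1).

From H_k ≅ ker(∂_k) / im(∂_{k+1}) we obtain:

  H_0: rank C_0 − rank ∂_1 = 9 − 8 = 1, and the invariant factors of ∂_1 are all 1, so H_0 = Z.
  H_1: rank ker ∂_1 − rank ∂_2 = (12 − 8) − 0 = 4, and there is no ∂_2, so H_1 = Z^4.

Hence the Betti numbers are b_0 = 1, b_1 = 4.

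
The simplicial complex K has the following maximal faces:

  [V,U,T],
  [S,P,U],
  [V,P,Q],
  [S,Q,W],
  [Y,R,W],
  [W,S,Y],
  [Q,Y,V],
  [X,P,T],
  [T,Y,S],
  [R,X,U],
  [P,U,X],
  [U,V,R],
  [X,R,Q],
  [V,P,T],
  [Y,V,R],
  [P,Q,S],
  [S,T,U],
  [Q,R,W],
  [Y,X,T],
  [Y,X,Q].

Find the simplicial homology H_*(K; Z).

We work with the vertex ordering P < Q < R < S < T < U < V < W < X < Y. The simplices of K, each written with vertices in increasing order, are:

  0-simplices (10): P, Q, R, S, T, U, V, W, X, Y
  1-simplices (30): PQ, PS, PT, PU, PV, PX, QR, QS, QV, QW, QX, QY, RU, RV, RW, RX, RY, ST, SU, SW, SY, TU, TV, TX, TY, UV, UX, VY, WY, XY
  2-simplices (20): PQS, PQV, PSU, PTV, PTX, PUX, QRW, QRX, QSW, QVY, QXY, RUV, RUX, RVY, RWY, STU, STY, SWY, TUV, TXY

giving chain groups C_0 ≅ Z^10, C_1 ≅ Z^30, C_2 ≅ Z^20.

The boundary map ∂_1: C_1 → C_0 sends each edge [p,q] (with p < q) to q − p. For instance
  ∂QV = V − Q.
The 10×30 boundary matrix has rank 9 and Smith normal form diag(1,1,1,1,1,1,1,1,1).

The boundary map ∂_2: C_2 → C_1 acts by ∂[p,q,r] = [q,r] − [p,r] + [p,q]. For instance
  ∂PQS = QS − PS + PQ,
  ∂RUX = UX − RX + RU.
The 30×20 boundary matrix has rank 20 and Smith normal form diag(1,1,1,1,1,1,1,1,1,1,1,1,1,1,1,1,1,1,1,2).

Reading off H_k = ker ∂_k / im ∂_{k+1}:

  H_0: rank C_0 − rank ∂_1 = 10 − 9 = 1, and the invariant factors of ∂_1 are all 1, so H_0 = Z.
  H_1: rank ker ∂_1 − rank ∂_2 = (30 − 9) − 20 = 1, and ∂_2 has invariant factor 2 > 1, so H_1 = Z ⊕ Z/2.
  H_2: rank ker ∂_2 − rank ∂_3 = (20 − 20) − 0 = 0, and there is no ∂_3, so H_2 = 0.

As a check, the Euler characteristic is 10 − 30 + 20 = 0, which agrees with 1 − 1 + 0 = 0.

H_0 ≅ Z,  H_1 ≅ Z ⊕ Z/2,  H_2 = 0.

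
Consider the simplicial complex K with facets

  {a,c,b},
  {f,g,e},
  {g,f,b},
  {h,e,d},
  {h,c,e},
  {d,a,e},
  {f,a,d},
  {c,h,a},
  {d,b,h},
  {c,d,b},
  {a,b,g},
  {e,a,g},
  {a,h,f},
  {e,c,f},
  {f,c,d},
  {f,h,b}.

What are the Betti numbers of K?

b_0 = 1, b_1 = 2, b_2 = 1.

We work with the vertex ordering a < b < c < d < e < f < g < h. The simplices of K, each written with vertices in increasing order, are:

  0-simplices (8): a, b, c, d, e, f, g, h
  1-simplices (24): ab, ac, ad, ae, af, ag, ah, bc, bd, bf, bg, bh, cd, ce, cf, ch, de, df, dh, ef, eg, eh, fg, fh
  2-simplices (16): abc, abg, ach, ade, adf, aeg, afh, bcd, bdh, bfg, bfh, cdf, cef, ceh, deh, efg

giving chain groups C_0 ≅ Z^8, C_1 ≅ Z^24, C_2 ≅ Z^16.

Boundary ∂_1: C_1 → C_0 sends each edge [p,q] (with p < q) to q − p. For instance
  ∂eg = g − e.
The 8×24 boundary matrix has rank 7 and Smith normal form diag(1,1,1,1,1,1,1).

Boundary ∂_2: C_2 → C_1 sends each 2-simplex [p,q,r] to [q,r] − [p,r] + [p,q]. For instance
  ∂cef = ef − cf + ce,
  ∂adf = df − af + ad.
As a 24×16 matrix over Z this has rank 15, with invariant factors (1,1,1,1,1,1,1,1,1,1,1,1,1,1,1).

Computing H_k = (kernel of ∂_k) / (image of ∂_{k+1}):

  H_0: rank C_0 − rank ∂_1 = 8 − 7 = 1, and the invariant factors of ∂_1 are all 1, so H_0 = Z.
  H_1: rank ker ∂_1 − rank ∂_2 = (24 − 7) − 15 = 2, and the invariant factors of ∂_2 are all 1, so H_1 = Z^2.
  H_2: rank ker ∂_2 − rank ∂_3 = (16 − 15) − 0 = 1, and there is no ∂_3, so H_2 = Z.

Hence the Betti numbers are b_0 = 1, b_1 = 2, b_2 = 1.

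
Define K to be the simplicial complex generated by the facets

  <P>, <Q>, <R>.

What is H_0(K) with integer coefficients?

H_0 ≅ Z^3.

Take the total order P < Q < R on the vertex set. Then K (dimension 0) consists of the simplices:

  0-simplices (3): P, Q, R

Hence C_0 ≅ Z^3.

Reading off H_k = ker ∂_k / im ∂_{k+1}:

  H_0: rank C_0 − rank ∂_1 = 3 − 0 = 3, and there is no ∂_1, so H_0 = Z^3.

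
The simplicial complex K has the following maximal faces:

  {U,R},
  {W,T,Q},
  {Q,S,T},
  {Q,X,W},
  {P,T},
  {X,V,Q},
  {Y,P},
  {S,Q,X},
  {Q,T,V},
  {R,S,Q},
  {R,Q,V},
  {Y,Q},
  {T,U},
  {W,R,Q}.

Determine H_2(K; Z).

We work with the vertex ordering P < Q < R < S < T < U < V < W < X < Y. The simplices of K, each written with vertices in increasing order, are:

  0-simplices (10): P, Q, R, S, T, U, V, W, X, Y
  1-simplices (20): PT, PY, QR, QS, QT, QV, QW, QX, QY, RS, RU, RV, RW, ST, SX, TU, TV, TW, VX, WX
  2-simplices (9): QRS, QRV, QRW, QST, QSX, QTV, QTW, QVX, QWX

Hence C_0 ≅ Z^10, C_1 ≅ Z^20, C_2 ≅ Z^9.

∂_1: C_1 → C_0 sends each edge [p,q] (with p < q) to q − p.
As a 10×20 matrix over Z this has rank 9, with invariant factors (1,1,1,1,1,1,1,1,1).

∂_2: C_2 → C_1 maps a triangle to the signed sum of its edges. For instance
  ∂QSX = SX − QX + QS,
  ∂QVX = VX − QX + QV.
As a 20×9 matrix over Z this has rank 9, with invariant factors (1,1,1,1,1,1,1,1,1).

From H_k ≅ ker(∂_k) / im(∂_{k+1}) we obtain:

  H_2: rank ker ∂_2 − rank ∂_3 = (9 − 9) − 0 = 0, and there is no ∂_3, so H_2 = 0.

H_2 = 0.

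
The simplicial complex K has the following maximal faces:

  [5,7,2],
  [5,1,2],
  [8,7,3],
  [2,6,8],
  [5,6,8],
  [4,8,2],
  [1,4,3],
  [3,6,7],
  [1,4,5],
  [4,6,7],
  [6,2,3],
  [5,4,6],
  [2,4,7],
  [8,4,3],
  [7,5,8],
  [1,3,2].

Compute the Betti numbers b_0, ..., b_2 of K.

K has 8 vertices, 24 edges, 16 triangles.
rank ∂_0 = 0, rank ∂_1 = 7 ⇒ b_0 = 8 − 0 − 7 = 1; all invariant factors of ∂_1 are 1 so no torsion. So H_0 = Z.
rank ∂_1 = 7, rank ∂_2 = 15 ⇒ b_1 = 24 − 7 − 15 = 2; all invariant factors of ∂_2 are 1 so no torsion. So H_1 = Z^2.
rank ∂_2 = 15, rank ∂_3 = 0 ⇒ b_2 = 16 − 15 − 0 = 1. So H_2 = Z.

b_0 = 1, b_1 = 2, b_2 = 1.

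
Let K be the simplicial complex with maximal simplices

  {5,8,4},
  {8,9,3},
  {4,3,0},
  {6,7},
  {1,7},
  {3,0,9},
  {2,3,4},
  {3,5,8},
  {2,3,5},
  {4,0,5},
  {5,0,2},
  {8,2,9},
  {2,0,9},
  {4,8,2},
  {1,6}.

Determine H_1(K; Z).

H_1 = Z ⊕ Z/2.

K has 10 vertices, 21 edges, 12 triangles.
rank ∂_1 = 8, rank ∂_2 = 12 ⇒ b_1 = 21 − 8 − 12 = 1; ∂_2 has invariant factor(s) [2] giving torsion. So H_1 ≅ Z ⊕ Z/2.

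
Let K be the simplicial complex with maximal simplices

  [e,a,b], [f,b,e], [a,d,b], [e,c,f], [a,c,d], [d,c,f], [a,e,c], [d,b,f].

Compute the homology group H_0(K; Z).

We work with the vertex ordering a < b < c < d < e < f. The simplices of K, each written with vertices in increasing order, are:

  0-simplices (6): a, b, c, d, e, f
  1-simplices (12): ab, ac, ad, ae, bd, be, bf, cd, ce, cf, df, ef
  2-simplices (8): abd, abe, acd, ace, bdf, bef, cdf, cef

so the chain groups are C_0 ≅ Z^6, C_1 ≅ Z^12, C_2 ≅ Z^8.

The boundary map ∂_1: C_1 → C_0 is given by ∂[p,q] = [q] − [p]. For instance
  ∂be = e − b.
The 6×12 boundary matrix has rank 5 and Smith normal form diag(1,1,1,1,1).

Boundary ∂_2: C_2 → C_1 acts by ∂[p,q,r] = [q,r] − [p,r] + [p,q]. For instance
  ∂abe = be − ae + ab,
  ∂abd = bd − ad + ab.
This gives a 12×8 integer matrix of rank 7; reducing to Smith normal form yields diagonal entries (1,1,1,1,1,1,1).

From H_k ≅ ker(∂_k) / im(∂_{k+1}) we obtain:

  H_0: rank C_0 − rank ∂_1 = 6 − 5 = 1, and the invariant factors of ∂_1 are all 1, so H_0 = Z.

H_0 = Z.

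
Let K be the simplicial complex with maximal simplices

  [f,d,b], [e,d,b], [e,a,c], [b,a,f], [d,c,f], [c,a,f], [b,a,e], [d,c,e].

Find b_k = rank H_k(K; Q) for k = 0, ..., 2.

Fix the vertex order a < b < c < d < e < f and write every simplex with vertices in increasing order. Then dim K = 2 and the simplices of K are:

  0-simplices (6): a, b, c, d, e, f
  1-simplices (12): ab, ac, ae, af, bd, be, bf, cd, ce, cf, de, df
  2-simplices (8): abe, abf, ace, acf, bde, bdf, cde, cdf

Hence C_0 ≅ Z^6, C_1 ≅ Z^12, C_2 ≅ Z^8.

∂_1: C_1 → C_0 sends each edge [p,q] (with p < q) to q − p.
The resulting 6×12 matrix has rank 5, and its Smith normal form has invariant factors (1,1,1,1,1).

The boundary map ∂_2: C_2 → C_1 sends each 2-simplex [p,q,r] to [q,r] − [p,r] + [p,q]. For instance
  ∂abf = bf − af + ab,
  ∂cdf = df − cf + cd.
The 12×8 boundary matrix has rank 7 and Smith normal form diag(1,1,1,1,1,1,1).

From H_k ≅ ker(∂_k) / im(∂_{k+1}) we obtain:

  H_0: rank C_0 − rank ∂_1 = 6 − 5 = 1, and the invariant factors of ∂_1 are all 1, so H_0 = Z.
  H_1: rank ker ∂_1 − rank ∂_2 = (12 − 5) − 7 = 0, and the invariant factors of ∂_2 are all 1, so H_1 = 0.
  H_2: rank ker ∂_2 − rank ∂_3 = (8 − 7) − 0 = 1, and there is no ∂_3, so H_2 = Z.

As a check, the Euler characteristic is 6 − 12 + 8 = 2, which agrees with 1 − 0 + 1 = 2.

Hence the Betti numbers are b_0 = 1, b_1 = 0, b_2 = 1.

b_0 = 1, b_1 = 0, b_2 = 1.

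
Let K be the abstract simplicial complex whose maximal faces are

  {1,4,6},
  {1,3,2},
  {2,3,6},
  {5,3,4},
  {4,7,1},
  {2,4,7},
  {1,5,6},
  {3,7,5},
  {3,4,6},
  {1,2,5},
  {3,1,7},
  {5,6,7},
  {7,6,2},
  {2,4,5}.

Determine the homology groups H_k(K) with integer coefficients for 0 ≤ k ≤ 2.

We work with the vertex ordering 1 < 2 < 3 < 4 < 5 < 6 < 7. The simplices of K, each written with vertices in increasing order, are:

  0-simplices (7): [1], [2], [3], [4], [5], [6], [7]
  1-simplices (21): [1,2], [1,3], [1,4], [1,5], [1,6], [1,7], [2,3], [2,4], [2,5], [2,6], [2,7], [3,4], [3,5], [3,6], [3,7], [4,5], [4,6], [4,7], [5,6], [5,7], [6,7]
  2-simplices (14): [1,2,3], [1,2,5], [1,3,7], [1,4,6], [1,4,7], [1,5,6], [2,3,6], [2,4,5], [2,4,7], [2,6,7], [3,4,5], [3,4,6], [3,5,7], [5,6,7]

so the chain groups are C_0 ≅ Z^7, C_1 ≅ Z^21, C_2 ≅ Z^14.

The boundary map ∂_1: C_1 → C_0 sends each edge [p,q] (with p < q) to q − p.
As a 7×21 matrix over Z this has rank 6, with invariant factors (1,1,1,1,1,1).

The boundary map ∂_2: C_2 → C_1 sends each 2-simplex [p,q,r] to [q,r] − [p,r] + [p,q]. For instance
  ∂[5,6,7] = [6,7] − [5,7] + [5,6],
  ∂[3,4,5] = [4,5] − [3,5] + [3,4].
As a 21×14 matrix over Z this has rank 13, with invariant factors (1,1,1,1,1,1,1,1,1,1,1,1,1).

Computing H_k = (kernel of ∂_k) / (image of ∂_{k+1}):

  H_0: rank C_0 − rank ∂_1 = 7 − 6 = 1, and the invariant factors of ∂_1 are all 1, so H_0 = Z.
  H_1: rank ker ∂_1 − rank ∂_2 = (21 − 6) − 13 = 2, and the invariant factors of ∂_2 are all 1, so H_1 = Z^2.
  H_2: rank ker ∂_2 − rank ∂_3 = (14 − 13) − 0 = 1, and there is no ∂_3, so H_2 = Z.

H_0 = Z,  H_1 = Z^2,  H_2 = Z.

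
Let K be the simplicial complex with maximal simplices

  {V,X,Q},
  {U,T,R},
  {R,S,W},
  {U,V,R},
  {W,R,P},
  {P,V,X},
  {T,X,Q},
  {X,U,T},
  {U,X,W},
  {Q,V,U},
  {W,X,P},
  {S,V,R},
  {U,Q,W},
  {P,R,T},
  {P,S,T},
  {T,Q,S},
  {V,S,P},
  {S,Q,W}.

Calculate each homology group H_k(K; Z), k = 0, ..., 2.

Fix the vertex order P < Q < R < S < T < U < V < W < X and write every simplex with vertices in increasing order. Then dim K = 2 and the simplices of K are:

  0-simplices (9): P, Q, R, S, T, U, V, W, X
  1-simplices (27): PR, PS, PT, PV, PW, PX, QS, QT, QU, QV, QW, QX, RS, RT, RU, RV, RW, ST, SV, SW, TU, TX, UV, UW, UX, VX, WX
  2-simplices (18): PRT, PRW, PST, PSV, PVX, PWX, QST, QSW, QTX, QUV, QUW, QVX, RSV, RSW, RTU, RUV, TUX, UWX

Hence C_0 ≅ Z^9, C_1 ≅ Z^27, C_2 ≅ Z^18.

Boundary ∂_1: C_1 → C_0 is given by ∂[p,q] = [q] − [p]. For instance
  ∂SW = W − S.
This gives a 9×27 integer matrix of rank 8; reducing to Smith normal form yields diagonal entries (1,1,1,1,1,1,1,1).

Boundary ∂_2: C_2 → C_1 maps a triangle to the signed sum of its edges. For instance
  ∂QUW = UW − QW + QU,
  ∂QUV = UV − QV + QU.
The 27×18 boundary matrix has rank 18 and Smith normal form diag(1,1,1,1,1,1,1,1,1,1,1,1,1,1,1,1,1,2).

From H_k ≅ ker(∂_k) / im(∂_{k+1}) we obtain:

  H_0: rank C_0 − rank ∂_1 = 9 − 8 = 1, and the invariant factors of ∂_1 are all 1, so H_0 = Z.
  H_1: rank ker ∂_1 − rank ∂_2 = (27 − 8) − 18 = 1, and ∂_2 has invariant factor 2 > 1, so H_1 = Z × Z/2.
  H_2: rank ker ∂_2 − rank ∂_3 = (18 − 18) − 0 = 0, and there is no ∂_3, so H_2 = 0.

H_0 ≅ Z,  H_1 ≅ Z × Z/2,  H_2 = 0.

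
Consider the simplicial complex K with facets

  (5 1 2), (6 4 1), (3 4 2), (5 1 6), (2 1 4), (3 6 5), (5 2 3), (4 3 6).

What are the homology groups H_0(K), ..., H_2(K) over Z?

Take the total order 1 < 2 < 3 < 4 < 5 < 6 on the vertex set. Then K (dimension 2) consists of the simplices:

  0-simplices (6): [1], [2], [3], [4], [5], [6]
  1-simplices (12): [1,2], [1,4], [1,5], [1,6], [2,3], [2,4], [2,5], [3,4], [3,5], [3,6], [4,6], [5,6]
  2-simplices (8): [1,2,4], [1,2,5], [1,4,6], [1,5,6], [2,3,4], [2,3,5], [3,4,6], [3,5,6]

so the chain groups are C_0 ≅ Z^6, C_1 ≅ Z^12, C_2 ≅ Z^8.

∂_1: C_1 → C_0 is given by ∂[p,q] = [q] − [p]. For instance
  ∂[1,2] = [2] − [1].
The resulting 6×12 matrix has rank 5, and its Smith normal form has invariant factors (1,1,1,1,1).

Boundary ∂_2: C_2 → C_1 maps a triangle to the signed sum of its edges. For instance
  ∂[2,3,5] = [3,5] − [2,5] + [2,3],
  ∂[3,4,6] = [4,6] − [3,6] + [3,4].
The 12×8 boundary matrix has rank 7 and Smith normal form diag(1,1,1,1,1,1,1).

From H_k ≅ ker(∂_k) / im(∂_{k+1}) we obtain:

  H_0: rank C_0 − rank ∂_1 = 6 − 5 = 1, and the invariant factors of ∂_1 are all 1, so H_0 = Z.
  H_1: rank ker ∂_1 − rank ∂_2 = (12 − 5) − 7 = 0, and the invariant factors of ∂_2 are all 1, so H_1 = 0.
  H_2: rank ker ∂_2 − rank ∂_3 = (8 − 7) − 0 = 1, and there is no ∂_3, so H_2 = Z.

H_0 = Z,  H_1 = 0,  H_2 = Z.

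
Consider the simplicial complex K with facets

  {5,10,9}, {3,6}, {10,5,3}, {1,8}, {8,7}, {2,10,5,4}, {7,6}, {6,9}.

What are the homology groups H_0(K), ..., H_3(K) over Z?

We work with the vertex ordering 1 < 2 < 3 < 4 < 5 < 6 < 7 < 8 < 9 < 10. The simplices of K, each written with vertices in increasing order, are:

  0-simplices (10): [1], [2], [3], [4], [5], [6], [7], [8], [9], [10]
  1-simplices (15): [1,8], [2,4], [2,5], [2,10], [3,5], [3,6], [3,10], [4,5], [4,10], [5,9], [5,10], [6,7], [6,9], [7,8], [9,10]
  2-simplices (6): [2,4,5], [2,4,10], [2,5,10], [3,5,10], [4,5,10], [5,9,10]
  3-simplices (1): [2,4,5,10]

so the chain groups are C_0 ≅ Z^10, C_1 ≅ Z^15, C_2 ≅ Z^6, C_3 ≅ Z^1.

The boundary map ∂_1: C_1 → C_0 maps an edge to its endpoints' difference, ∂[p,q] = q − p.
The 10×15 boundary matrix has rank 9 and Smith normal form diag(1,1,1,1,1,1,1,1,1).

∂_2: C_2 → C_1 sends each 2-simplex [p,q,r] to [q,r] − [p,r] + [p,q]. For instance
  ∂[2,5,10] = [5,10] − [2,10] + [2,5],
  ∂[2,4,5] = [4,5] − [2,5] + [2,4].
The 15×6 boundary matrix has rank 5 and Smith normal form diag(1,1,1,1,1).

∂_3: C_3 → C_2 sends each 3-simplex σ to the alternating sum Σ_i (−1)^i (σ with its i-th vertex removed). For instance
  ∂[2,4,5,10] = [4,5,10] − [2,5,10] + [2,4,10] − [2,4,5].
This gives a 6×1 integer matrix of rank 1; reducing to Smith normal form yields diagonal entries (1).

Now H_k = ker ∂_k / im ∂_{k+1}, so:

  H_0: rank C_0 − rank ∂_1 = 10 − 9 = 1, and the invariant factors of ∂_1 are all 1, so H_0 ≅ Z.
  H_1: rank ker ∂_1 − rank ∂_2 = (15 − 9) − 5 = 1, and the invariant factors of ∂_2 are all 1, so H_1 ≅ Z.
  H_2: rank ker ∂_2 − rank ∂_3 = (6 − 5) − 1 = 0, and the invariant factors of ∂_3 are all 1, so H_2 ≅ 0.
  H_3: rank ker ∂_3 − rank ∂_4 = (1 − 1) − 0 = 0, and there is no ∂_4, so H_3 ≅ 0.

H_0 = Z,  H_1 = Z,  H_2 = 0,  H_3 = 0.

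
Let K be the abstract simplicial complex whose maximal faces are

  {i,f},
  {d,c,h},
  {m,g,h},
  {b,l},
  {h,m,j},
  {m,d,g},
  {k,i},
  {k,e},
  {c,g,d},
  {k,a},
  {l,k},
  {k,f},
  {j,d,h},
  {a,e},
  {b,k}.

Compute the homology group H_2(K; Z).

H_2 ≅ 0.

K has 13 vertices, 21 edges, 6 triangles.
rank ∂_2 = 6, rank ∂_3 = 0 ⇒ b_2 = 6 − 6 − 0 = 0. So H_2 = 0.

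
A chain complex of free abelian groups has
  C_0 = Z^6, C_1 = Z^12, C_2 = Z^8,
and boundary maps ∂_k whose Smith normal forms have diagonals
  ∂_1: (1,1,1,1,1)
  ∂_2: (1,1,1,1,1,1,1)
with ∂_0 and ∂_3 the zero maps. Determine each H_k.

H_0: b_0 = 6 − 0 − 5 = 1; torsion from ∂_1 factors > 1: none. So H_0 ≅ Z.
H_1: b_1 = 12 − 5 − 7 = 0; torsion from ∂_2 factors > 1: none. So H_1 ≅ 0.
H_2: b_2 = 8 − 7 − 0 = 1; torsion from ∂_3 factors > 1: none. So H_2 ≅ Z.

H_0 ≅ Z,  H_1 = 0,  H_2 ≅ Z.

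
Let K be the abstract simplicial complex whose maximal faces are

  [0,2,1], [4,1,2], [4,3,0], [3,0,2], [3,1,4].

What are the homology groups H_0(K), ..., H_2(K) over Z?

H_0 = Z,  H_1 = Z,  H_2 = 0.

Take the total order 0 < 1 < 2 < 3 < 4 on the vertex set. Then K (dimension 2) consists of the simplices:

  0-simplices (5): [0], [1], [2], [3], [4]
  1-simplices (10): [0,1], [0,2], [0,3], [0,4], [1,2], [1,3], [1,4], [2,3], [2,4], [3,4]
  2-simplices (5): [0,1,2], [0,2,3], [0,3,4], [1,2,4], [1,3,4]

giving chain groups C_0 ≅ Z^5, C_1 ≅ Z^10, C_2 ≅ Z^5.

∂_1: C_1 → C_0 sends each edge [p,q] (with p < q) to q − p.
The 5×10 boundary matrix has rank 4 and Smith normal form diag(1,1,1,1).

Boundary ∂_2: C_2 → C_1 maps a triangle to the signed sum of its edges. For instance
  ∂[1,3,4] = [3,4] − [1,4] + [1,3],
  ∂[0,3,4] = [3,4] − [0,4] + [0,3].
The 10×5 boundary matrix has rank 5 and Smith normal form diag(1,1,1,1,1).

From H_k ≅ ker(∂_k) / im(∂_{k+1}) we obtain:

  H_0: rank C_0 − rank ∂_1 = 5 − 4 = 1, and the invariant factors of ∂_1 are all 1, so H_0 = Z.
  H_1: rank ker ∂_1 − rank ∂_2 = (10 − 4) − 5 = 1, and the invariant factors of ∂_2 are all 1, so H_1 = Z.
  H_2: rank ker ∂_2 − rank ∂_3 = (5 − 5) − 0 = 0, and there is no ∂_3, so H_2 = 0.

As a check, the Euler characteristic is 5 − 10 + 5 = 0, which agrees with 1 − 1 + 0 = 0.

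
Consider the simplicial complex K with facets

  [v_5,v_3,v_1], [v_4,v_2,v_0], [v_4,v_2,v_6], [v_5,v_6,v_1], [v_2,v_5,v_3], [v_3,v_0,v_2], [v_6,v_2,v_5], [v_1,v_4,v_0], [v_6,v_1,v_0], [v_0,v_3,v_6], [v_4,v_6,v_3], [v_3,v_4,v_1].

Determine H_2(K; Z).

H_2 = 0.

Take the total order v_0 < v_1 < v_2 < v_3 < v_4 < v_5 < v_6 on the vertex set. Then K (dimension 2) consists of the simplices:

  0-simplices (7): [v_0], [v_1], [v_2], [v_3], [v_4], [v_5], [v_6]
  1-simplices (18): (18 of them)
  2-simplices (12): (12 of them)

so the chain groups are C_0 ≅ Z^7, C_1 ≅ Z^18, C_2 ≅ Z^12.

∂_1: C_1 → C_0 sends each edge [p,q] (with p < q) to q − p. For instance
  ∂[v_2,v_3] = [v_3] − [v_2].
This gives a 7×18 integer matrix of rank 6; reducing to Smith normal form yields diagonal entries (1,1,1,1,1,1).

Boundary ∂_2: C_2 → C_1 sends each 2-simplex [p,q,r] to [q,r] − [p,r] + [p,q]. For instance
  ∂[v_0,v_3,v_6] = [v_3,v_6] − [v_0,v_6] + [v_0,v_3],
  ∂[v_1,v_3,v_5] = [v_3,v_5] − [v_1,v_5] + [v_1,v_3].
This gives a 18×12 integer matrix of rank 12; reducing to Smith normal form yields diagonal entries (1,1,1,1,1,1,1,1,1,1,1,2).

From H_k ≅ ker(∂_k) / im(∂_{k+1}) we obtain:

  H_2: rank ker ∂_2 − rank ∂_3 = (12 − 12) − 0 = 0, and there is no ∂_3, so H_2 = 0.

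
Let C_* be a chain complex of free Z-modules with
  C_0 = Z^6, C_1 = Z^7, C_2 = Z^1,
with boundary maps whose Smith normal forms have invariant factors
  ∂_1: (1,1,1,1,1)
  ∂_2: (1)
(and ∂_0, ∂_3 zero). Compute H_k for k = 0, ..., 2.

H_0 = Z,  H_1 = Z,  H_2 = 0.

H_0: b_0 = 6 − 0 − 5 = 1; torsion from ∂_1 factors > 1: none. So H_0 = Z.
H_1: b_1 = 7 − 5 − 1 = 1; torsion from ∂_2 factors > 1: none. So H_1 = Z.
H_2: b_2 = 1 − 1 − 0 = 0; torsion from ∂_3 factors > 1: none. So H_2 = 0.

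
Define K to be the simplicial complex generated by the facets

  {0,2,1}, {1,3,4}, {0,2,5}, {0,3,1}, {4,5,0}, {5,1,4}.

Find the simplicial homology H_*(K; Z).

Order the vertices as 0 < 1 < 2 < 3 < 4 < 5. Listing each simplex with vertices in this order, K has dimension 2 with simplices:

  0-simplices (6): [0], [1], [2], [3], [4], [5]
  1-simplices (12): [0,1], [0,2], [0,3], [0,4], [0,5], [1,2], [1,3], [1,4], [1,5], [2,5], [3,4], [4,5]
  2-simplices (6): [0,1,2], [0,1,3], [0,2,5], [0,4,5], [1,3,4], [1,4,5]

so the chain groups are C_0 ≅ Z^6, C_1 ≅ Z^12, C_2 ≅ Z^6.

∂_1: C_1 → C_0 sends each edge [p,q] (with p < q) to q − p. For instance
  ∂[0,2] = [2] − [0].
The 6×12 boundary matrix has rank 5 and Smith normal form diag(1,1,1,1,1).

∂_2: C_2 → C_1 maps a triangle to the signed sum of its edges. For instance
  ∂[1,4,5] = [4,5] − [1,5] + [1,4],
  ∂[1,3,4] = [3,4] − [1,4] + [1,3].
As a 12×6 matrix over Z this has rank 6, with invariant factors (1,1,1,1,1,1).

Reading off H_k = ker ∂_k / im ∂_{k+1}:

  H_0: rank C_0 − rank ∂_1 = 6 − 5 = 1, and the invariant factors of ∂_1 are all 1, so H_0 = Z.
  H_1: rank ker ∂_1 − rank ∂_2 = (12 − 5) − 6 = 1, and the invariant factors of ∂_2 are all 1, so H_1 = Z.
  H_2: rank ker ∂_2 − rank ∂_3 = (6 − 6) − 0 = 0, and there is no ∂_3, so H_2 = 0.

H_0 = Z,  H_1 = Z,  H_2 = 0.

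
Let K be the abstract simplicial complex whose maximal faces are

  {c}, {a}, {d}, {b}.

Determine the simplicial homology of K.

Take the total order a < b < c < d on the vertex set. Then K (dimension 0) consists of the simplices:

  0-simplices (4): a, b, c, d

Hence C_0 ≅ Z^4.

Reading off H_k = ker ∂_k / im ∂_{k+1}:

  H_0: rank C_0 − rank ∂_1 = 4 − 0 = 4, and there is no ∂_1, so H_0 ≅ Z^4.

(K is a triangulation of a set of 4 points.)

H_0 = Z^4.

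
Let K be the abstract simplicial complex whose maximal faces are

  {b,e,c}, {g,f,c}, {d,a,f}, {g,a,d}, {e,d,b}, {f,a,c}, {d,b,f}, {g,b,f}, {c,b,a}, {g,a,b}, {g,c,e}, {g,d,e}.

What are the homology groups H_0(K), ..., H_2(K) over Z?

K has 7 vertices, 18 edges, 12 triangles.
rank ∂_0 = 0, rank ∂_1 = 6 ⇒ b_0 = 7 − 0 − 6 = 1; all invariant factors of ∂_1 are 1 so no torsion. So H_0 = Z.
rank ∂_1 = 6, rank ∂_2 = 12 ⇒ b_1 = 18 − 6 − 12 = 0; ∂_2 has invariant factor(s) [2] giving torsion. So H_1 = Z/2.
rank ∂_2 = 12, rank ∂_3 = 0 ⇒ b_2 = 12 − 12 − 0 = 0. So H_2 = 0.

H_0 = Z,  H_1 = Z/2,  H_2 = 0.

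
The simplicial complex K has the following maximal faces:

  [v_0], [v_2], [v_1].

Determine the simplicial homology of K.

H_0 ≅ Z^3.

K has 3 vertices.
rank ∂_0 = 0, rank ∂_1 = 0 ⇒ b_0 = 3 − 0 − 0 = 3. So H_0 ≅ Z^3.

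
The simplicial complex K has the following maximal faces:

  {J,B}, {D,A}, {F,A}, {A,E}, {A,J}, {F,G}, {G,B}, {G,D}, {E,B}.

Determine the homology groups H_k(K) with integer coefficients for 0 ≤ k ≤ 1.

H_0 = Z,  H_1 = Z^3.

We work with the vertex ordering A < B < D < E < F < G < J. The simplices of K, each written with vertices in increasing order, are:

  0-simplices (7): A, B, D, E, F, G, J
  1-simplices (9): AD, AE, AF, AJ, BE, BG, BJ, DG, FG

Hence C_0 ≅ Z^7, C_1 ≅ Z^9.

∂_1: C_1 → C_0 is given by ∂[p,q] = [q] − [p]. For instance
  ∂BG = G − B.
As a 7×9 matrix over Z this has rank 6, with invariant factors (1,1,1,1,1,1).

From H_k ≅ ker(∂_k) / im(∂_{k+1}) we obtain:

  H_0: rank C_0 − rank ∂_1 = 7 − 6 = 1, and the invariant factors of ∂_1 are all 1, so H_0 ≅ Z.
  H_1: rank ker ∂_1 − rank ∂_2 = (9 − 6) − 0 = 3, and there is no ∂_2, so H_1 ≅ Z^3.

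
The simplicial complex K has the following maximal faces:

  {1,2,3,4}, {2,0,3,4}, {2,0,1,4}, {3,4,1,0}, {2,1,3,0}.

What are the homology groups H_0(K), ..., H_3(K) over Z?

H_0 = Z,  H_1 = 0,  H_2 = 0,  H_3 = Z.

We work with the vertex ordering 0 < 1 < 2 < 3 < 4. The simplices of K, each written with vertices in increasing order, are:

  0-simplices (5): [0], [1], [2], [3], [4]
  1-simplices (10): [0,1], [0,2], [0,3], [0,4], [1,2], [1,3], [1,4], [2,3], [2,4], [3,4]
  2-simplices (10): [0,1,2], [0,1,3], [0,1,4], [0,2,3], [0,2,4], [0,3,4], [1,2,3], [1,2,4], [1,3,4], [2,3,4]
  3-simplices (5): [0,1,2,3], [0,1,2,4], [0,1,3,4], [0,2,3,4], [1,2,3,4]

Hence C_0 ≅ Z^5, C_1 ≅ Z^10, C_2 ≅ Z^10, C_3 ≅ Z^5.

Boundary ∂_1: C_1 → C_0 maps an edge to its endpoints' difference, ∂[p,q] = q − p.
As a 5×10 matrix over Z this has rank 4, with invariant factors (1,1,1,1).

Boundary ∂_2: C_2 → C_1 acts by ∂[p,q,r] = [q,r] − [p,r] + [p,q]. For instance
  ∂[1,3,4] = [3,4] − [1,4] + [1,3],
  ∂[1,2,3] = [2,3] − [1,3] + [1,2].
The 10×10 boundary matrix has rank 6 and Smith normal form diag(1,1,1,1,1,1).

Boundary ∂_3: C_3 → C_2 sends each 3-simplex σ to the alternating sum Σ_i (−1)^i (σ with its i-th vertex removed). For instance
  ∂[0,1,2,4] = [1,2,4] − [0,2,4] + [0,1,4] − [0,1,2],
  ∂[0,1,3,4] = [1,3,4] − [0,3,4] + [0,1,4] − [0,1,3].
This gives a 10×5 integer matrix of rank 4; reducing to Smith normal form yields diagonal entries (1,1,1,1).

Reading off H_k = ker ∂_k / im ∂_{k+1}:

  H_0: rank C_0 − rank ∂_1 = 5 − 4 = 1, and the invariant factors of ∂_1 are all 1, so H_0 = Z.
  H_1: rank ker ∂_1 − rank ∂_2 = (10 − 4) − 6 = 0, and the invariant factors of ∂_2 are all 1, so H_1 = 0.
  H_2: rank ker ∂_2 − rank ∂_3 = (10 − 6) − 4 = 0, and the invariant factors of ∂_3 are all 1, so H_2 = 0.
  H_3: rank ker ∂_3 − rank ∂_4 = (5 − 4) − 0 = 1, and there is no ∂_4, so H_3 = Z.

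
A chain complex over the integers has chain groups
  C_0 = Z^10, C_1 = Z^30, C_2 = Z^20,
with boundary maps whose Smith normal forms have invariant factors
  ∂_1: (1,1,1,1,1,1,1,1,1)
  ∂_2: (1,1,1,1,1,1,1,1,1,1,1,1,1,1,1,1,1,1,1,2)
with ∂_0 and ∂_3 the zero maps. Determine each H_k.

H_0 ≅ Z,  H_1 ≅ Z ⊕ Z/2,  H_2 = 0.

H_0: b_0 = 10 − 0 − 9 = 1; torsion from ∂_1 factors > 1: none. So H_0 ≅ Z.
H_1: b_1 = 30 − 9 − 20 = 1; torsion from ∂_2 factors > 1: [2]. So H_1 ≅ Z ⊕ Z/2.
H_2: b_2 = 20 − 20 − 0 = 0; torsion from ∂_3 factors > 1: none. So H_2 ≅ 0.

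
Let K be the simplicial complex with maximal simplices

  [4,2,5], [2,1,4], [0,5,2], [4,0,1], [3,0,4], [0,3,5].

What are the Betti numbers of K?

Fix the vertex order 0 < 1 < 2 < 3 < 4 < 5 and write every simplex with vertices in increasing order. Then dim K = 2 and the simplices of K are:

  0-simplices (6): [0], [1], [2], [3], [4], [5]
  1-simplices (12): [0,1], [0,2], [0,3], [0,4], [0,5], [1,2], [1,4], [2,4], [2,5], [3,4], [3,5], [4,5]
  2-simplices (6): [0,1,4], [0,2,5], [0,3,4], [0,3,5], [1,2,4], [2,4,5]

so the chain groups are C_0 ≅ Z^6, C_1 ≅ Z^12, C_2 ≅ Z^6.

Boundary ∂_1: C_1 → C_0 maps an edge to its endpoints' difference, ∂[p,q] = q − p.
This gives a 6×12 integer matrix of rank 5; reducing to Smith normal form yields diagonal entries (1,1,1,1,1).

Boundary ∂_2: C_2 → C_1 acts by ∂[p,q,r] = [q,r] − [p,r] + [p,q]. For instance
  ∂[1,2,4] = [2,4] − [1,4] + [1,2],
  ∂[2,4,5] = [4,5] − [2,5] + [2,4].
The resulting 12×6 matrix has rank 6, and its Smith normal form has invariant factors (1,1,1,1,1,1).

Computing H_k = (kernel of ∂_k) / (image of ∂_{k+1}):

  H_0: rank C_0 − rank ∂_1 = 6 − 5 = 1, and the invariant factors of ∂_1 are all 1, so H_0 = Z.
  H_1: rank ker ∂_1 − rank ∂_2 = (12 − 5) − 6 = 1, and the invariant factors of ∂_2 are all 1, so H_1 = Z.
  H_2: rank ker ∂_2 − rank ∂_3 = (6 − 6) − 0 = 0, and there is no ∂_3, so H_2 = 0.

As a check, the Euler characteristic is 6 − 12 + 6 = 0, which agrees with 1 − 1 + 0 = 0.

Hence the Betti numbers are b_0 = 1, b_1 = 1, b_2 = 0.

b_0 = 1, b_1 = 1, b_2 = 0.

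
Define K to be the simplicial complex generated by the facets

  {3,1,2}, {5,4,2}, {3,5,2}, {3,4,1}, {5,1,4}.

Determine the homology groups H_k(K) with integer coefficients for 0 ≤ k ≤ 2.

K has 5 vertices, 10 edges, 5 triangles.
rank ∂_0 = 0, rank ∂_1 = 4 ⇒ b_0 = 5 − 0 − 4 = 1; all invariant factors of ∂_1 are 1 so no torsion. So H_0 = Z.
rank ∂_1 = 4, rank ∂_2 = 5 ⇒ b_1 = 10 − 4 − 5 = 1; all invariant factors of ∂_2 are 1 so no torsion. So H_1 = Z.
rank ∂_2 = 5, rank ∂_3 = 0 ⇒ b_2 = 5 − 5 − 0 = 0. So H_2 = 0.

H_0 ≅ Z,  H_1 ≅ Z,  H_2 = 0.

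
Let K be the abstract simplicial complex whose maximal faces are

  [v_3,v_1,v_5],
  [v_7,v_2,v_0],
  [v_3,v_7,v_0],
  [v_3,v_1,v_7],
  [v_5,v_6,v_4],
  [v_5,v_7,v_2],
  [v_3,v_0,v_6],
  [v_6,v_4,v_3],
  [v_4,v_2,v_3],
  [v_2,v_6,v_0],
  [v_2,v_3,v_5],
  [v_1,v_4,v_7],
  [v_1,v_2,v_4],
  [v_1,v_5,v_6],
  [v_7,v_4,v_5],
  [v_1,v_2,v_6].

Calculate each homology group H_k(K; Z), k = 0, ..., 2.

H_0 ≅ Z,  H_1 ≅ Z^2,  H_2 ≅ Z.

We work with the vertex ordering v_0 < v_1 < v_2 < v_3 < v_4 < v_5 < v_6 < v_7. The simplices of K, each written with vertices in increasing order, are:

  0-simplices (8): [v_0], [v_1], [v_2], [v_3], [v_4], [v_5], [v_6], [v_7]
  1-simplices (24): (24 of them)
  2-simplices (16): (16 of them)

giving chain groups C_0 ≅ Z^8, C_1 ≅ Z^24, C_2 ≅ Z^16.

Boundary ∂_1: C_1 → C_0 maps an edge to its endpoints' difference, ∂[p,q] = q − p.
This gives a 8×24 integer matrix of rank 7; reducing to Smith normal form yields diagonal entries (1,1,1,1,1,1,1).

Boundary ∂_2: C_2 → C_1 maps a triangle to the signed sum of its edges. For instance
  ∂[v_1,v_2,v_4] = [v_2,v_4] − [v_1,v_4] + [v_1,v_2],
  ∂[v_4,v_5,v_7] = [v_5,v_7] − [v_4,v_7] + [v_4,v_5].
This gives a 24×16 integer matrix of rank 15; reducing to Smith normal form yields diagonal entries (1,1,1,1,1,1,1,1,1,1,1,1,1,1,1).

Reading off H_k = ker ∂_k / im ∂_{k+1}:

  H_0: rank C_0 − rank ∂_1 = 8 − 7 = 1, and the invariant factors of ∂_1 are all 1, so H_0 = Z.
  H_1: rank ker ∂_1 − rank ∂_2 = (24 − 7) − 15 = 2, and the invariant factors of ∂_2 are all 1, so H_1 = Z^2.
  H_2: rank ker ∂_2 − rank ∂_3 = (16 − 15) − 0 = 1, and there is no ∂_3, so H_2 = Z.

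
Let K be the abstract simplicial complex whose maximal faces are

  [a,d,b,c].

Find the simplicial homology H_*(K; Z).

Fix the vertex order a < b < c < d and write every simplex with vertices in increasing order. Then dim K = 3 and the simplices of K are:

  0-simplices (4): a, b, c, d
  1-simplices (6): ab, ac, ad, bc, bd, cd
  2-simplices (4): abc, abd, acd, bcd
  3-simplices (1): abcd

so the chain groups are C_0 ≅ Z^4, C_1 ≅ Z^6, C_2 ≅ Z^4, C_3 ≅ Z^1.

∂_1: C_1 → C_0 is given by ∂[p,q] = [q] − [p].
The 4×6 boundary matrix has rank 3 and Smith normal form diag(1,1,1).

Boundary ∂_2: C_2 → C_1 sends each 2-simplex [p,q,r] to [q,r] − [p,r] + [p,q]. For instance
  ∂abc = bc − ac + ab,
  ∂bcd = cd − bd + bc.
This gives a 6×4 integer matrix of rank 3; reducing to Smith normal form yields diagonal entries (1,1,1).

The boundary map ∂_3: C_3 → C_2 sends each 3-simplex σ to the alternating sum Σ_i (−1)^i (σ with its i-th vertex removed). For instance
  ∂abcd = bcd − acd + abd − abc.
This gives a 4×1 integer matrix of rank 1; reducing to Smith normal form yields diagonal entries (1).

Reading off H_k = ker ∂_k / im ∂_{k+1}:

  H_0: rank C_0 − rank ∂_1 = 4 − 3 = 1, and the invariant factors of ∂_1 are all 1, so H_0 = Z.
  H_1: rank ker ∂_1 − rank ∂_2 = (6 − 3) − 3 = 0, and the invariant factors of ∂_2 are all 1, so H_1 = 0.
  H_2: rank ker ∂_2 − rank ∂_3 = (4 − 3) − 1 = 0, and the invariant factors of ∂_3 are all 1, so H_2 = 0.
  H_3: rank ker ∂_3 − rank ∂_4 = (1 − 1) − 0 = 0, and there is no ∂_4, so H_3 = 0.

As a check, the Euler characteristic is 4 − 6 + 4 − 1 = 1, which agrees with 1 − 0 + 0 − 0 = 1.

H_0 ≅ Z,  H_1 = 0,  H_2 = 0,  H_3 = 0.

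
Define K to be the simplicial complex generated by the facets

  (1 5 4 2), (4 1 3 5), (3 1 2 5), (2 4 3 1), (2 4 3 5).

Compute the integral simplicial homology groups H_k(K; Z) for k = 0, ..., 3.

H_0 = Z,  H_1 = 0,  H_2 = 0,  H_3 = Z.

Fix the vertex order 1 < 2 < 3 < 4 < 5 and write every simplex with vertices in increasing order. Then dim K = 3 and the simplices of K are:

  0-simplices (5): [1], [2], [3], [4], [5]
  1-simplices (10): [1,2], [1,3], [1,4], [1,5], [2,3], [2,4], [2,5], [3,4], [3,5], [4,5]
  2-simplices (10): [1,2,3], [1,2,4], [1,2,5], [1,3,4], [1,3,5], [1,4,5], [2,3,4], [2,3,5], [2,4,5], [3,4,5]
  3-simplices (5): [1,2,3,4], [1,2,3,5], [1,2,4,5], [1,3,4,5], [2,3,4,5]

so the chain groups are C_0 ≅ Z^5, C_1 ≅ Z^10, C_2 ≅ Z^10, C_3 ≅ Z^5.

∂_1: C_1 → C_0 sends each edge [p,q] (with p < q) to q − p. For instance
  ∂[3,4] = [4] − [3].
As a 5×10 matrix over Z this has rank 4, with invariant factors (1,1,1,1).

The boundary map ∂_2: C_2 → C_1 maps a triangle to the signed sum of its edges. For instance
  ∂[1,3,5] = [3,5] − [1,5] + [1,3],
  ∂[1,4,5] = [4,5] − [1,5] + [1,4].
This gives a 10×10 integer matrix of rank 6; reducing to Smith normal form yields diagonal entries (1,1,1,1,1,1).

The boundary map ∂_3: C_3 → C_2 sends each 3-simplex σ to the alternating sum Σ_i (−1)^i (σ with its i-th vertex removed). For instance
  ∂[1,2,3,5] = [2,3,5] − [1,3,5] + [1,2,5] − [1,2,3],
  ∂[1,2,4,5] = [2,4,5] − [1,4,5] + [1,2,5] − [1,2,4].
As a 10×5 matrix over Z this has rank 4, with invariant factors (1,1,1,1).

Now H_k = ker ∂_k / im ∂_{k+1}, so:

  H_0: rank C_0 − rank ∂_1 = 5 − 4 = 1, and the invariant factors of ∂_1 are all 1, so H_0 = Z.
  H_1: rank ker ∂_1 − rank ∂_2 = (10 − 4) − 6 = 0, and the invariant factors of ∂_2 are all 1, so H_1 = 0.
  H_2: rank ker ∂_2 − rank ∂_3 = (10 − 6) − 4 = 0, and the invariant factors of ∂_3 are all 1, so H_2 = 0.
  H_3: rank ker ∂_3 − rank ∂_4 = (5 − 4) − 0 = 1, and there is no ∂_4, so H_3 = Z.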